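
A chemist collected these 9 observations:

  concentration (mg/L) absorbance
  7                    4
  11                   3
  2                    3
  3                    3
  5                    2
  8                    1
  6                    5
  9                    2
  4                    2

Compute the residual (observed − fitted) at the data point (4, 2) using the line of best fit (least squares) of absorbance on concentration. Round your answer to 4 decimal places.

-0.8629

n = 9, Σx = 55, Σy = 25, Σxy = 150, Σx² = 405
Sxx = Σx² − (Σx)²/n = 405 − 336.111111 = 68.888889
Sxy = Σxy − (Σx)(Σy)/n = 150 − 152.777778 = -2.777778
b = Sxy/Sxx = -2.777778/68.888889 = -0.040323
a = ȳ − b·x̄ = 2.777778 − (-0.040323)·6.111111 = 3.024194
ŷ(4) = 3.024194 + (-0.040323)·4 = 2.862903
residual = y − ŷ = 2 − 2.862903 = -0.862903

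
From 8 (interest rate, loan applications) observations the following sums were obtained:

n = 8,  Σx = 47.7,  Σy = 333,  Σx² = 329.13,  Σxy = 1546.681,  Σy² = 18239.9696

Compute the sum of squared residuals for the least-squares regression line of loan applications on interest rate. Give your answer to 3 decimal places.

Sxx = Σx² − (Σx)²/n = 329.13 − 284.41125 = 44.71875
Sxy = Σxy − (Σx)(Σy)/n = 1546.681 − 1985.5125 = -438.8315
Syy = Σy² − (Σy)²/n = 18239.9696 − 13861.125 = 4378.8446
b = Sxy/Sxx = -438.8315/44.71875 = -9.813143
SSE = Syy − b·Sxy = 4378.8446 − (-9.813143)·(-438.8315) = 72.528225

72.528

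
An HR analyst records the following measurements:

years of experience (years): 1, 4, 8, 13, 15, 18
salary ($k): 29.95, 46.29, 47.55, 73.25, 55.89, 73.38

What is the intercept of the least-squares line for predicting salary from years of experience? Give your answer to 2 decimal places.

32.00

n = 6, Σx = 59, Σy = 326.31, Σxy = 3706.95, Σx² = 799
Sxx = Σx² − (Σx)²/n = 799 − 580.166667 = 218.833333
Sxy = Σxy − (Σx)(Σy)/n = 3706.95 − 3208.715 = 498.235
b = Sxy/Sxx = 498.235/218.833333 = 2.276778
a = ȳ − b·x̄ = 54.385 − 2.276778·9.833333 = 31.996679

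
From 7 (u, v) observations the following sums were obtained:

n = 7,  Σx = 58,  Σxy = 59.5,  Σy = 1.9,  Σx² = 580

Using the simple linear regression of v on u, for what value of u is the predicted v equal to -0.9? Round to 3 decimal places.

5.624

Sxx = Σx² − (Σx)²/n = 580 − 480.571429 = 99.428571
Sxy = Σxy − (Σx)(Σy)/n = 59.5 − 15.742857 = 43.757143
b = Sxy/Sxx = 43.757143/99.428571 = 0.440086
a = ȳ − b·x̄ = 0.271429 − 0.440086·8.285714 = -3.375
Set a + b·x = -0.9: x = (-0.9 − (-3.375)) / 0.440086 = 5.623898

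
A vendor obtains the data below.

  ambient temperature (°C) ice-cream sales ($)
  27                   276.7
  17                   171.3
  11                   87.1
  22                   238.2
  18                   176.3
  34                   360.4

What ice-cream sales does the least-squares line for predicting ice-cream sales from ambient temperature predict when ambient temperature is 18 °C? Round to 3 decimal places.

177.507

n = 6, Σx = 129, Σy = 1310, Σxy = 32008.5, Σx² = 3103
Sxx = Σx² − (Σx)²/n = 3103 − 2773.5 = 329.5
Sxy = Σxy − (Σx)(Σy)/n = 32008.5 − 28165 = 3843.5
b = Sxy/Sxx = 3843.5/329.5 = 11.664643
a = ȳ − b·x̄ = 218.333333 − 11.664643·21.5 = -32.456500
ŷ(18) = a + b·18 = -32.456500 + 11.664643·18 = 177.507081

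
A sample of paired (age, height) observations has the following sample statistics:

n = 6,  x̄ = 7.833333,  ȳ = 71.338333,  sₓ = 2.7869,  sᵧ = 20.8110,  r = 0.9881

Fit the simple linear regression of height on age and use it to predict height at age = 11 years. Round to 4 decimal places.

94.7038

b = r · sᵧ/sₓ = 0.9881 · 20.811/2.7869 = 7.378574
a = ȳ − b·x̄ = 71.338333 − 7.378574·7.833333 = 13.539502
ŷ(11) = a + b·11 = 13.539502 + 7.378574·11 = 94.703821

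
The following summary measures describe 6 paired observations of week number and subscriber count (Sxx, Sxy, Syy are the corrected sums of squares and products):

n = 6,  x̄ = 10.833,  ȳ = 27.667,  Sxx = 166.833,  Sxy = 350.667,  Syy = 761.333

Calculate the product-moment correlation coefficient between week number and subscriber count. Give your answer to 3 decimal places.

r = Sxy/√(Sxx·Syy) = 350.667/√(127015.468389) = 350.667/356.392296 = 0.983935

0.984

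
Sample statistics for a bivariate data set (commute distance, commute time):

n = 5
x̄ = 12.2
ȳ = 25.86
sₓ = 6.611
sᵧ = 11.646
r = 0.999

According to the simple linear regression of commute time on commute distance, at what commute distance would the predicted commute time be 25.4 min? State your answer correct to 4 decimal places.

11.9386

b = r · sᵧ/sₓ = 0.999 · 11.646/6.611 = 1.759848
a = ȳ − b·x̄ = 25.86 − 1.759848·12.2 = 4.389856
Set a + b·x = 25.4: x = (25.4 − 4.389856) / 1.759848 = 11.938614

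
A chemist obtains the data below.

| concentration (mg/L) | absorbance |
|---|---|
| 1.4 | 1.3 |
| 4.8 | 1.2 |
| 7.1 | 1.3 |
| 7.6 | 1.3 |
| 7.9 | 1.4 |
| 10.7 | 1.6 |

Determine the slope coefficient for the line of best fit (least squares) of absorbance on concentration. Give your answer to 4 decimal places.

0.0309

n = 6, Σx = 39.5, Σy = 8.1, Σxy = 54.87, Σx² = 310.07
Sxx = Σx² − (Σx)²/n = 310.07 − 260.041667 = 50.028333
Sxy = Σxy − (Σx)(Σy)/n = 54.87 − 53.325 = 1.545
b = Sxy/Sxx = 1.545/50.028333 = 0.030882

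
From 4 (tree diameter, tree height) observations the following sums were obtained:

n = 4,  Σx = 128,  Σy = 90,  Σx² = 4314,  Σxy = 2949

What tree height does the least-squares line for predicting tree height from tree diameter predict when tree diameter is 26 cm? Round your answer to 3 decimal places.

20.601

Sxx = Σx² − (Σx)²/n = 4314 − 4096 = 218
Sxy = Σxy − (Σx)(Σy)/n = 2949 − 2880 = 69
b = Sxy/Sxx = 69/218 = 0.316514
a = ȳ − b·x̄ = 22.5 − 0.316514·32 = 12.371560
ŷ(26) = a + b·26 = 12.371560 + 0.316514·26 = 20.600917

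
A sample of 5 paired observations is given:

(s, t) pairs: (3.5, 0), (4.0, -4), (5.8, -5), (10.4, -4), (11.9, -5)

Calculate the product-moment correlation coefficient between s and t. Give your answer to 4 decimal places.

-0.5671

n = 5, Σx = 35.6, Σy = -18, Σxy = -146.1, Σx² = 311.66, Σy² = 82
Sxx = Σx² − (Σx)²/n = 311.66 − 253.472 = 58.188
Sxy = Σxy − (Σx)(Σy)/n = -146.1 − (-128.16) = -17.94
Syy = Σy² − (Σy)²/n = 82 − 64.8 = 17.2
r = Sxy/√(Sxx·Syy) = -17.94/√(1000.8336) = -17.94/31.635954 = -0.567076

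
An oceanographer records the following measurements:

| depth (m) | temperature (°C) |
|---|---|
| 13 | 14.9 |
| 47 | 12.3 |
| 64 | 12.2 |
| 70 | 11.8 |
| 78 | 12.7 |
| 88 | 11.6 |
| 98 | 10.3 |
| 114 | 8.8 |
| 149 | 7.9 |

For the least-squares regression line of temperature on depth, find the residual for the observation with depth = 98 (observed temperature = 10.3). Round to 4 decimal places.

n = 9, Σx = 721, Σy = 102.5, Σxy = 7579.7, Σx² = 70003
Sxx = Σx² − (Σx)²/n = 70003 − 57760.111111 = 12242.888889
Sxy = Σxy − (Σx)(Σy)/n = 7579.7 − 8211.388889 = -631.688889
b = Sxy/Sxx = -631.688889/12242.888889 = -0.051596
a = ȳ − b·x̄ = 11.388889 − (-0.051596)·80.111111 = 15.522333
ŷ(98) = 15.522333 + (-0.051596)·98 = 10.465887
residual = y − ŷ = 10.3 − 10.465887 = -0.165887

-0.1659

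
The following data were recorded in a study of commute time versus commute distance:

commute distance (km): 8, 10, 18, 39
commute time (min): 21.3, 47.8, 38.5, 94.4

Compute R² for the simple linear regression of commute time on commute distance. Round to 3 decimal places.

0.864

n = 4, Σx = 75, Σy = 202, Σxy = 5023, Σx² = 2009, Σy² = 13132.14
Sxx = Σx² − (Σx)²/n = 2009 − 1406.25 = 602.75
Sxy = Σxy − (Σx)(Σy)/n = 5023 − 3787.5 = 1235.5
Syy = Σy² − (Σy)²/n = 13132.14 − 10201 = 2931.14
R² = Sxy²/(Sxx·Syy) = (1235.5)²/(602.75·2931.14) = 0.863996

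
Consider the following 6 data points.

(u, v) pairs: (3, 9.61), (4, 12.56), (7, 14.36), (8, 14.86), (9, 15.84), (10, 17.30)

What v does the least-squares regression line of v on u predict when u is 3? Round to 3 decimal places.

10.494

n = 6, Σx = 41, Σy = 84.53, Σxy = 614.03, Σx² = 319
Sxx = Σx² − (Σx)²/n = 319 − 280.166667 = 38.833333
Sxy = Σxy − (Σx)(Σy)/n = 614.03 − 577.621667 = 36.408333
b = Sxy/Sxx = 36.408333/38.833333 = 0.937554
a = ȳ − b·x̄ = 14.088333 − 0.937554·6.833333 = 7.681717
ŷ(3) = a + b·3 = 7.681717 + 0.937554·3 = 10.494378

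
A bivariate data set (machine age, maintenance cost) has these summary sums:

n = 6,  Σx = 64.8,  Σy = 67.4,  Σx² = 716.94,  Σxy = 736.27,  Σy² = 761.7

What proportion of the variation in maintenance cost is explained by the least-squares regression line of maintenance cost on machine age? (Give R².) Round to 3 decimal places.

Sxx = Σx² − (Σx)²/n = 716.94 − 699.84 = 17.1
Sxy = Σxy − (Σx)(Σy)/n = 736.27 − 727.92 = 8.35
Syy = Σy² − (Σy)²/n = 761.7 − 757.126667 = 4.573333
R² = Sxy²/(Sxx·Syy) = (8.35)²/(17.1·4.573333) = 0.891546

0.892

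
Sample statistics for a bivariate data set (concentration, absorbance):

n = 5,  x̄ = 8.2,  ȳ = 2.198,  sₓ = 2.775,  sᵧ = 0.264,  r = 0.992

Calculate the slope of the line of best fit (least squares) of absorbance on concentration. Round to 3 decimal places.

b = r · sᵧ/sₓ = 0.992 · 0.264/2.775 = 0.094374

0.094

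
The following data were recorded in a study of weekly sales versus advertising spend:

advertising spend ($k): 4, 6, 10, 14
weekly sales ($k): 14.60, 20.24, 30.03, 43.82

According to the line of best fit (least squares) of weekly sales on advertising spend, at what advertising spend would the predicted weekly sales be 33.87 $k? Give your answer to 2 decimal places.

10.83

n = 4, Σx = 34, Σy = 108.69, Σxy = 1093.62, Σx² = 348
Sxx = Σx² − (Σx)²/n = 348 − 289 = 59
Sxy = Σxy − (Σx)(Σy)/n = 1093.62 − 923.865 = 169.755
b = Sxy/Sxx = 169.755/59 = 2.877203
a = ȳ − b·x̄ = 27.1725 − 2.877203·8.5 = 2.716271
Set a + b·x = 33.87: x = (33.87 − 2.716271) / 2.877203 = 10.827781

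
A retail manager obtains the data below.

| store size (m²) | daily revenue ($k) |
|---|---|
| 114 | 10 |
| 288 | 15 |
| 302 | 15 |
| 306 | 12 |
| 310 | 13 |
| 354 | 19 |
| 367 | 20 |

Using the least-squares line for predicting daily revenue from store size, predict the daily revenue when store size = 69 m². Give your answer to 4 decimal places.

7.2163

n = 7, Σx = 2041, Σy = 104, Σxy = 31758, Σx² = 636885
Sxx = Σx² − (Σx)²/n = 636885 − 595097.285714 = 41787.714286
Sxy = Σxy − (Σx)(Σy)/n = 31758 − 30323.428571 = 1434.571429
b = Sxy/Sxx = 1434.571429/41787.714286 = 0.034330
a = ȳ − b·x̄ = 14.857143 − 0.034330·291.571429 = 4.847501
ŷ(69) = a + b·69 = 4.847501 + 0.034330·69 = 7.216270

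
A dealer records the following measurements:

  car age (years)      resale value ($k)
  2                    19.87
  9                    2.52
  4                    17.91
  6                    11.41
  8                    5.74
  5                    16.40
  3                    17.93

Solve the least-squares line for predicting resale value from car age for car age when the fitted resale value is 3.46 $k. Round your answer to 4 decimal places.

n = 7, Σx = 37, Σy = 91.78, Σxy = 384.23, Σx² = 235
Sxx = Σx² − (Σx)²/n = 235 − 195.571429 = 39.428571
Sxy = Σxy − (Σx)(Σy)/n = 384.23 − 485.122857 = -100.892857
b = Sxy/Sxx = -100.892857/39.428571 = -2.558877
a = ȳ − b·x̄ = 13.111429 − (-2.558877)·5.285714 = 26.636920
Set a + b·x = 3.46: x = (3.46 − 26.636920) / (-2.558877) = 9.057458

9.0575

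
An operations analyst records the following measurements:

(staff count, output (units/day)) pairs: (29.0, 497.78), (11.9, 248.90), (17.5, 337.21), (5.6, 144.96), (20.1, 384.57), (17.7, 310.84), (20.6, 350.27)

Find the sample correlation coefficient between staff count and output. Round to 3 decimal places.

n = 7, Σx = 122.4, Σy = 2274.53, Σxy = 44557.768, Σx² = 2461.88, Σy² = 811664.7875
Sxx = Σx² − (Σx)²/n = 2461.88 − 2140.251429 = 321.628571
Sxy = Σxy − (Σx)(Σy)/n = 44557.768 − 39771.781714 = 4785.986286
Syy = Σy² − (Σy)²/n = 811664.7875 − 739069.531557 = 72595.255943
r = Sxy/√(Sxx·Syy) = 4785.986286/√(23348708.461393) = 4785.986286/4832.050130 = 0.990467

0.990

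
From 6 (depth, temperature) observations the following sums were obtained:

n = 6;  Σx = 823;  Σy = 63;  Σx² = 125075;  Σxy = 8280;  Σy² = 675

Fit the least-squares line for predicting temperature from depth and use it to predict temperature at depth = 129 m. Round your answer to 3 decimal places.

Sxx = Σx² − (Σx)²/n = 125075 − 112888.166667 = 12186.833333
Sxy = Σxy − (Σx)(Σy)/n = 8280 − 8641.5 = -361.5
b = Sxy/Sxx = -361.5/12186.833333 = -0.029663
a = ȳ − b·x̄ = 10.5 − (-0.029663)·137.166667 = 14.568797
ŷ(129) = a + b·129 = 14.568797 + (-0.029663)·129 = 10.742249

10.742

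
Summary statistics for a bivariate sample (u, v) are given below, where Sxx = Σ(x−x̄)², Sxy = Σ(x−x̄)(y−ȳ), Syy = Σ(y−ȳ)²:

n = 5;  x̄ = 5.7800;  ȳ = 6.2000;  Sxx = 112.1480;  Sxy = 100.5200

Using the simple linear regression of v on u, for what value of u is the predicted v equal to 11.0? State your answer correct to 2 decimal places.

b = Sxy/Sxx = 100.52/112.148 = 0.896316
a = ȳ − b·x̄ = 6.2 − 0.896316·5.78 = 1.019296
Set a + b·x = 11.0: x = (11.0 − 1.019296) / 0.896316 = 11.135257

11.14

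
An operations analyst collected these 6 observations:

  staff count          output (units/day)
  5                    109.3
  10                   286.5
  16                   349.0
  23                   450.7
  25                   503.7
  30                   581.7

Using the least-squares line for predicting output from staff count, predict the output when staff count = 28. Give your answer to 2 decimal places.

552.43

n = 6, Σx = 109, Σy = 2280.9, Σxy = 49405.1, Σx² = 2435
Sxx = Σx² − (Σx)²/n = 2435 − 1980.166667 = 454.833333
Sxy = Σxy − (Σx)(Σy)/n = 49405.1 − 41436.35 = 7968.75
b = Sxy/Sxx = 7968.75/454.833333 = 17.520154
a = ȳ − b·x̄ = 380.15 − 17.520154·18.166667 = 61.867204
ŷ(28) = a + b·28 = 61.867204 + 17.520154·28 = 552.431513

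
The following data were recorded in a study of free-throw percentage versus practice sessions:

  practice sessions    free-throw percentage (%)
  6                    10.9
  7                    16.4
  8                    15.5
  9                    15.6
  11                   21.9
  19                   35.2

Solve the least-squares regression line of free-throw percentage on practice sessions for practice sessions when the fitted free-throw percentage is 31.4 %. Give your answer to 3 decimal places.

n = 6, Σx = 60, Σy = 115.5, Σxy = 1354.3, Σx² = 712
Sxx = Σx² − (Σx)²/n = 712 − 600 = 112
Sxy = Σxy − (Σx)(Σy)/n = 1354.3 − 1155 = 199.3
b = Sxy/Sxx = 199.3/112 = 1.779464
a = ȳ − b·x̄ = 19.25 − 1.779464·10 = 1.455357
Set a + b·x = 31.4: x = (31.4 − 1.455357) / 1.779464 = 16.827898

16.828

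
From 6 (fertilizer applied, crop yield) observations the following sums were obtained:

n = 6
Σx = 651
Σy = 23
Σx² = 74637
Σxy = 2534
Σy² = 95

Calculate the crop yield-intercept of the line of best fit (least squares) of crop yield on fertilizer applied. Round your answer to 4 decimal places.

2.7899

Sxx = Σx² − (Σx)²/n = 74637 − 70633.5 = 4003.5
Sxy = Σxy − (Σx)(Σy)/n = 2534 − 2495.5 = 38.5
b = Sxy/Sxx = 38.5/4003.5 = 0.009617
a = ȳ − b·x̄ = 3.833333 − 0.009617·108.5 = 2.789934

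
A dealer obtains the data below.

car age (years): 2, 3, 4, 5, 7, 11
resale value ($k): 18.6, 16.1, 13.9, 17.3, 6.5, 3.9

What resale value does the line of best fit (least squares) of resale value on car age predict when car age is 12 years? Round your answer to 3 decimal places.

n = 6, Σx = 32, Σy = 76.3, Σxy = 316, Σx² = 224
Sxx = Σx² − (Σx)²/n = 224 − 170.666667 = 53.333333
Sxy = Σxy − (Σx)(Σy)/n = 316 − 406.933333 = -90.933333
b = Sxy/Sxx = -90.933333/53.333333 = -1.705
a = ȳ − b·x̄ = 12.716667 − (-1.705)·5.333333 = 21.81
ŷ(12) = a + b·12 = 21.81 + (-1.705)·12 = 1.35

1.350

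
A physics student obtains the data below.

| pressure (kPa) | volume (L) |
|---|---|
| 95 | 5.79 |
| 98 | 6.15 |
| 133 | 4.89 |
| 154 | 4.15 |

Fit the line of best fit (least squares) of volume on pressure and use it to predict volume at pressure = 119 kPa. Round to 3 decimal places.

5.276

n = 4, Σx = 480, Σy = 20.98, Σxy = 2442.22, Σx² = 60034
Sxx = Σx² − (Σx)²/n = 60034 − 57600 = 2434
Sxy = Σxy − (Σx)(Σy)/n = 2442.22 − 2517.6 = -75.38
b = Sxy/Sxx = -75.38/2434 = -0.030970
a = ȳ − b·x̄ = 5.245 − (-0.030970)·120 = 8.961352
ŷ(119) = a + b·119 = 8.961352 + (-0.030970)·119 = 5.275970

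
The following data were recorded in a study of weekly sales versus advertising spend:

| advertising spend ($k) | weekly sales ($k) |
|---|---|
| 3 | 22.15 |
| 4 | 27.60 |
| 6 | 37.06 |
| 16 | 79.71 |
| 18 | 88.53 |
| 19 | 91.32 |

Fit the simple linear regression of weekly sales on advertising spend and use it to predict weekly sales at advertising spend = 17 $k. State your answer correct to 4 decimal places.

n = 6, Σx = 66, Σy = 346.37, Σxy = 5003.19, Σx² = 1002
Sxx = Σx² − (Σx)²/n = 1002 − 726 = 276
Sxy = Σxy − (Σx)(Σy)/n = 5003.19 − 3810.07 = 1193.12
b = Sxy/Sxx = 1193.12/276 = 4.322899
a = ȳ − b·x̄ = 57.728333 − 4.322899·11 = 10.176449
ŷ(17) = a + b·17 = 10.176449 + 4.322899·17 = 83.665725

83.6657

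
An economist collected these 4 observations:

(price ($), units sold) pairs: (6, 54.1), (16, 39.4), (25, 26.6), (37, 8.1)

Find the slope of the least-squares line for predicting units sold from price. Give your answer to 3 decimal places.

-1.480

n = 4, Σx = 84, Σy = 128.2, Σxy = 1919.7, Σx² = 2286
Sxx = Σx² − (Σx)²/n = 2286 − 1764 = 522
Sxy = Σxy − (Σx)(Σy)/n = 1919.7 − 2692.2 = -772.5
b = Sxy/Sxx = -772.5/522 = -1.479885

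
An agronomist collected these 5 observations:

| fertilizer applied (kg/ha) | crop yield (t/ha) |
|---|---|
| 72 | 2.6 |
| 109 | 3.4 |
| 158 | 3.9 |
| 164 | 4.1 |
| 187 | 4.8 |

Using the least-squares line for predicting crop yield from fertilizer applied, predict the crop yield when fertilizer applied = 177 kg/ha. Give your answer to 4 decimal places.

n = 5, Σx = 690, Σy = 18.8, Σxy = 2744, Σx² = 103894
Sxx = Σx² − (Σx)²/n = 103894 − 95220 = 8674
Sxy = Σxy − (Σx)(Σy)/n = 2744 − 2594.4 = 149.6
b = Sxy/Sxx = 149.6/8674 = 0.017247
a = ȳ − b·x̄ = 3.76 − 0.017247·138 = 1.379922
ŷ(177) = a + b·177 = 1.379922 + 0.017247·177 = 4.432631

4.4326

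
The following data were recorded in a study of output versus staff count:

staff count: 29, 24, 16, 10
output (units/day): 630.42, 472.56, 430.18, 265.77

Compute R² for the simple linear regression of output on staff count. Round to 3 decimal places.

n = 4, Σx = 79, Σy = 1798.93, Σxy = 39164.2, Σx² = 1773, Σy² = 876430.8553
Sxx = Σx² − (Σx)²/n = 1773 − 1560.25 = 212.75
Sxy = Σxy − (Σx)(Σy)/n = 39164.2 − 35528.8675 = 3635.3325
Syy = Σy² − (Σy)²/n = 876430.8553 − 809037.286225 = 67393.569075
R² = Sxy²/(Sxx·Syy) = (3635.3325)²/(212.75·67393.569075) = 0.921723

0.922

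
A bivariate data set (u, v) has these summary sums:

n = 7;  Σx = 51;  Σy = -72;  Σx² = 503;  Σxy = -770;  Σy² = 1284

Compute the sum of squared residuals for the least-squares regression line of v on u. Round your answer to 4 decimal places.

85.1174

Sxx = Σx² − (Σx)²/n = 503 − 371.571429 = 131.428571
Sxy = Σxy − (Σx)(Σy)/n = -770 − (-524.571429) = -245.428571
Syy = Σy² − (Σy)²/n = 1284 − 740.571429 = 543.428571
b = Sxy/Sxx = -245.428571/131.428571 = -1.867391
SSE = Syy − b·Sxy = 543.428571 − (-1.867391)·(-245.428571) = 85.117391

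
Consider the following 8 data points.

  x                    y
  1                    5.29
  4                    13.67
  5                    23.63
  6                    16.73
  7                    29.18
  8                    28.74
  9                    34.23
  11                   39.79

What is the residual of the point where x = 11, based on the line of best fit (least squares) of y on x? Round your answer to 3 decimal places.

n = 8, Σx = 51, Σy = 191.26, Σxy = 1458.44, Σx² = 393
Sxx = Σx² − (Σx)²/n = 393 − 325.125 = 67.875
Sxy = Σxy − (Σx)(Σy)/n = 1458.44 − 1219.2825 = 239.1575
b = Sxy/Sxx = 239.1575/67.875 = 3.523499
a = ȳ − b·x̄ = 23.9075 − 3.523499·6.375 = 1.445193
ŷ(11) = 1.445193 + 3.523499·11 = 40.203683
residual = y − ŷ = 39.79 − 40.203683 = -0.413683

-0.414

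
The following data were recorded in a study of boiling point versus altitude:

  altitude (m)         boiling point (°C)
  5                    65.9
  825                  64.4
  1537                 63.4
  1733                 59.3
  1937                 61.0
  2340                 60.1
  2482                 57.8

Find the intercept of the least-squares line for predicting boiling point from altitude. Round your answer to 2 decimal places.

n = 7, Σx = 10859, Σy = 431.9, Σxy = 655922.8, Σx² = 21434201
Sxx = Σx² − (Σx)²/n = 21434201 − 16845411.571429 = 4588789.428571
Sxy = Σxy − (Σx)(Σy)/n = 655922.8 − 670000.3 = -14077.5
b = Sxy/Sxx = -14077.5/4588789.428571 = -0.003068
a = ȳ − b·x̄ = 61.7 − (-0.003068)·1551.285714 = 66.459038

66.46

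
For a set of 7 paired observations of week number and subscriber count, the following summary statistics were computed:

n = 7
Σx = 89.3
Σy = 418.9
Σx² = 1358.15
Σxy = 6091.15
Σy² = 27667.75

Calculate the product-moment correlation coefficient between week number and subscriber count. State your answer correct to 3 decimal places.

Sxx = Σx² − (Σx)²/n = 1358.15 − 1139.212857 = 218.937143
Sxy = Σxy − (Σx)(Σy)/n = 6091.15 − 5343.967143 = 747.182857
Syy = Σy² − (Σy)²/n = 27667.75 − 25068.172857 = 2599.577143
r = Sxy/√(Sxx·Syy) = 747.182857/√(569143.992294) = 747.182857/754.416326 = 0.990412

0.990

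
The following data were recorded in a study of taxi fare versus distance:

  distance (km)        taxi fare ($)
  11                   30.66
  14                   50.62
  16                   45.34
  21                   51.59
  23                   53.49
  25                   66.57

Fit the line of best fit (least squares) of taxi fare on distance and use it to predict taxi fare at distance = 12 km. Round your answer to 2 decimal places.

n = 6, Σx = 110, Σy = 298.27, Σxy = 5749.29, Σx² = 2168
Sxx = Σx² − (Σx)²/n = 2168 − 2016.666667 = 151.333333
Sxy = Σxy − (Σx)(Σy)/n = 5749.29 − 5468.283333 = 281.006667
b = Sxy/Sxx = 281.006667/151.333333 = 1.856872
a = ȳ − b·x̄ = 49.711667 − 1.856872·18.333333 = 15.669009
ŷ(12) = a + b·12 = 15.669009 + 1.856872·12 = 37.951476

37.95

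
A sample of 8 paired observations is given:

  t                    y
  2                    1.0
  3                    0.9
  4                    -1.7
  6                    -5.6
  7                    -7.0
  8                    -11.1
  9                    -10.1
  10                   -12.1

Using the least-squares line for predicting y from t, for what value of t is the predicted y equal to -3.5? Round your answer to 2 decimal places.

n = 8, Σx = 49, Σy = -45.7, Σxy = -385.4, Σx² = 359
Sxx = Σx² − (Σx)²/n = 359 − 300.125 = 58.875
Sxy = Σxy − (Σx)(Σy)/n = -385.4 − (-279.9125) = -105.4875
b = Sxy/Sxx = -105.4875/58.875 = -1.791720
a = ȳ − b·x̄ = -5.7125 − (-1.791720)·6.125 = 5.261783
Set a + b·x = -3.5: x = (-3.5 − 5.261783) / (-1.791720) = 4.890153

4.89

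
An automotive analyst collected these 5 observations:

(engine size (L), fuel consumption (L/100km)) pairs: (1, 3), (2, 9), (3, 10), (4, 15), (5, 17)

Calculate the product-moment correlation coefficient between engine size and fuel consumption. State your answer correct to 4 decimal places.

0.9782

n = 5, Σx = 15, Σy = 54, Σxy = 196, Σx² = 55, Σy² = 704
Sxx = Σx² − (Σx)²/n = 55 − 45 = 10
Sxy = Σxy − (Σx)(Σy)/n = 196 − 162 = 34
Syy = Σy² − (Σy)²/n = 704 − 583.2 = 120.8
r = Sxy/√(Sxx·Syy) = 34/√(1208) = 34/34.756294 = 0.978240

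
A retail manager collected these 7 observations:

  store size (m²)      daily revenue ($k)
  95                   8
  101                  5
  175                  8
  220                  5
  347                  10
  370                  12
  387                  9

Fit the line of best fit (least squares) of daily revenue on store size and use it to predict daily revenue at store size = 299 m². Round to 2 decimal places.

n = 7, Σx = 1695, Σy = 57, Σxy = 15158, Σx² = 505329
Sxx = Σx² − (Σx)²/n = 505329 − 410432.142857 = 94896.857143
Sxy = Σxy − (Σx)(Σy)/n = 15158 − 13802.142857 = 1355.857143
b = Sxy/Sxx = 1355.857143/94896.857143 = 0.014288
a = ȳ − b·x̄ = 8.142857 − 0.014288·242.142857 = 4.683194
ŷ(299) = a + b·299 = 4.683194 + 0.014288·299 = 8.955215

8.96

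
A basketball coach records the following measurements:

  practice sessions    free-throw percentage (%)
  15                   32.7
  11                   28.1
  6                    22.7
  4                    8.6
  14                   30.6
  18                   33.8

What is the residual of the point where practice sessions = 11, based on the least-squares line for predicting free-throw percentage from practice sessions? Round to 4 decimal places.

2.5446

n = 6, Σx = 68, Σy = 156.5, Σxy = 2007, Σx² = 918
Sxx = Σx² − (Σx)²/n = 918 − 770.666667 = 147.333333
Sxy = Σxy − (Σx)(Σy)/n = 2007 − 1773.666667 = 233.333333
b = Sxy/Sxx = 233.333333/147.333333 = 1.583710
a = ȳ − b·x̄ = 26.083333 − 1.583710·11.333333 = 8.134615
ŷ(11) = 8.134615 + 1.583710·11 = 25.555430
residual = y − ŷ = 28.1 − 25.555430 = 2.544570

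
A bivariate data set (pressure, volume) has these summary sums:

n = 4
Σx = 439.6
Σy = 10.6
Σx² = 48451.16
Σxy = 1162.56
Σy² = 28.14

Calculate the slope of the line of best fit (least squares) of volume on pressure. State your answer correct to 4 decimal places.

-0.0171

Sxx = Σx² − (Σx)²/n = 48451.16 − 48312.04 = 139.12
Sxy = Σxy − (Σx)(Σy)/n = 1162.56 − 1164.94 = -2.38
b = Sxy/Sxx = -2.38/139.12 = -0.017108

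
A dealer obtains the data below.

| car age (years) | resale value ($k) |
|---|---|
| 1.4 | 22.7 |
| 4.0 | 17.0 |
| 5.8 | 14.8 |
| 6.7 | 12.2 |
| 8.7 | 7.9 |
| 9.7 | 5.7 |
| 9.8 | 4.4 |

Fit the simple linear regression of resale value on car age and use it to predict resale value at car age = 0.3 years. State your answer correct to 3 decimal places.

25.302

n = 7, Σx = 46.1, Σy = 84.7, Σxy = 434.5, Σx² = 362.31
Sxx = Σx² − (Σx)²/n = 362.31 − 303.601429 = 58.708571
Sxy = Σxy − (Σx)(Σy)/n = 434.5 − 557.81 = -123.31
b = Sxy/Sxx = -123.31/58.708571 = -2.100375
a = ȳ − b·x̄ = 12.1 − (-2.100375)·6.585714 = 25.932468
ŷ(0.3) = a + b·0.3 = 25.932468 + (-2.100375)·0.3 = 25.302355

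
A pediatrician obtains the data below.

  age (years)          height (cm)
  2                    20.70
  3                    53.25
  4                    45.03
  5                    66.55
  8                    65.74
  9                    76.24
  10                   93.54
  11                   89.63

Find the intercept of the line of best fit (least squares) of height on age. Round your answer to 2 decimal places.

21.98

n = 8, Σx = 52, Σy = 510.68, Σxy = 3847.43, Σx² = 420
Sxx = Σx² − (Σx)²/n = 420 − 338 = 82
Sxy = Σxy − (Σx)(Σy)/n = 3847.43 − 3319.42 = 528.01
b = Sxy/Sxx = 528.01/82 = 6.439146
a = ȳ − b·x̄ = 63.835 − 6.439146·6.5 = 21.980549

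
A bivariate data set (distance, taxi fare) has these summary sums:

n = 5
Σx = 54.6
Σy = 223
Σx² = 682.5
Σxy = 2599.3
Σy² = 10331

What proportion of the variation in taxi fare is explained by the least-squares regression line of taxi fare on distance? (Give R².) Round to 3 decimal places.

Sxx = Σx² − (Σx)²/n = 682.5 − 596.232 = 86.268
Sxy = Σxy − (Σx)(Σy)/n = 2599.3 − 2435.16 = 164.14
Syy = Σy² − (Σy)²/n = 10331 − 9945.8 = 385.2
R² = Sxy²/(Sxx·Syy) = (164.14)²/(86.268·385.2) = 0.810761

0.811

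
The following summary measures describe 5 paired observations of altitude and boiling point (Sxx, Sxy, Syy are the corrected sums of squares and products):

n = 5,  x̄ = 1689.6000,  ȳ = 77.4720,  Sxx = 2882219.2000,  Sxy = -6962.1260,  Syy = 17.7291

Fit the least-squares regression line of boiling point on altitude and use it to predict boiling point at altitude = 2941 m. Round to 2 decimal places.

b = Sxy/Sxx = -6962.126/2882219.2 = -0.002416
a = ȳ − b·x̄ = 77.472 − (-0.002416)·1689.6 = 81.553302
ŷ(2941) = a + b·2941 = 81.553302 + (-0.002416)·2941 = 74.449189

74.45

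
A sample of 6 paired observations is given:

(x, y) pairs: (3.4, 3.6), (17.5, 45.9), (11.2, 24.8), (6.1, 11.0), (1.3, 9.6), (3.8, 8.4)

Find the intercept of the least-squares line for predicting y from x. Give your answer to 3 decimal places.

n = 6, Σx = 43.3, Σy = 103.3, Σxy = 1204.75, Σx² = 496.59
Sxx = Σx² − (Σx)²/n = 496.59 − 312.481667 = 184.108333
Sxy = Σxy − (Σx)(Σy)/n = 1204.75 − 745.481667 = 459.268333
b = Sxy/Sxx = 459.268333/184.108333 = 2.494555
a = ȳ − b·x̄ = 17.216667 − 2.494555·7.216667 = -0.785704

-0.786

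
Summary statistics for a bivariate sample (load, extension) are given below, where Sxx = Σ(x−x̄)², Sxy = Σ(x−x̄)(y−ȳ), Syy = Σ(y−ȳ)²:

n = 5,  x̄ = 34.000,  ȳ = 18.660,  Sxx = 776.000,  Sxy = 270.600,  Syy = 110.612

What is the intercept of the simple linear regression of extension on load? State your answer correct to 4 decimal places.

6.8038

b = Sxy/Sxx = 270.6/776 = 0.348711
a = ȳ − b·x̄ = 18.66 − 0.348711·34 = 6.803814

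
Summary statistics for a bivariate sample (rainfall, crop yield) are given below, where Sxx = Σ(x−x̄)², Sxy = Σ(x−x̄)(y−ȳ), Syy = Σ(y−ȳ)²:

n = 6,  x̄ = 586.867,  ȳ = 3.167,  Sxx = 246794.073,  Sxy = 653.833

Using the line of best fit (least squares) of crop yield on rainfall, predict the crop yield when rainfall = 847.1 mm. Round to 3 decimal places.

3.856

b = Sxy/Sxx = 653.833/246794.073 = 0.002649
a = ȳ − b·x̄ = 3.167 − 0.002649·586.867 = 1.612210
ŷ(847.1) = a + b·847.1 = 1.612210 + 0.002649·847.1 = 3.856437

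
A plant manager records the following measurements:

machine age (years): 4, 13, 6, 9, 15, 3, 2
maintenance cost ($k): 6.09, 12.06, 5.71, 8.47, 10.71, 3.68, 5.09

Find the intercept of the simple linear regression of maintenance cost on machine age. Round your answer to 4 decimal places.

3.1184

n = 7, Σx = 52, Σy = 51.81, Σxy = 473.5, Σx² = 540
Sxx = Σx² − (Σx)²/n = 540 − 386.285714 = 153.714286
Sxy = Σxy − (Σx)(Σy)/n = 473.5 − 384.874286 = 88.625714
b = Sxy/Sxx = 88.625714/153.714286 = 0.576561
a = ȳ − b·x̄ = 7.401429 − 0.576561·7.428571 = 3.118401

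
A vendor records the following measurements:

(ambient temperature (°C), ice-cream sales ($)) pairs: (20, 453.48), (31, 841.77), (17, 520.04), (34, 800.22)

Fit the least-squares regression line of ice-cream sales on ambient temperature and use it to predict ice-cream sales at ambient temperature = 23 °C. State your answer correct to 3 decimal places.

n = 4, Σx = 102, Σy = 2615.51, Σxy = 71212.63, Σx² = 2806
Sxx = Σx² − (Σx)²/n = 2806 − 2601 = 205
Sxy = Σxy − (Σx)(Σy)/n = 71212.63 − 66695.505 = 4517.125
b = Sxy/Sxx = 4517.125/205 = 22.034756
a = ȳ − b·x̄ = 653.8775 − 22.034756·25.5 = 91.991220
ŷ(23) = a + b·23 = 91.991220 + 22.034756·23 = 598.790610

598.791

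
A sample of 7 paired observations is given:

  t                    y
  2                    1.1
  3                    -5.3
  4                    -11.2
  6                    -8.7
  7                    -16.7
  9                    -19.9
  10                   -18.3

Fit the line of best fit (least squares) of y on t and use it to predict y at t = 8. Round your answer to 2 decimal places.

n = 7, Σx = 41, Σy = -79, Σxy = -589.7, Σx² = 295
Sxx = Σx² − (Σx)²/n = 295 − 240.142857 = 54.857143
Sxy = Σxy − (Σx)(Σy)/n = -589.7 − (-462.714286) = -126.985714
b = Sxy/Sxx = -126.985714/54.857143 = -2.314844
a = ȳ − b·x̄ = -11.285714 − (-2.314844)·5.857143 = 2.272656
ŷ(8) = a + b·8 = 2.272656 + (-2.314844)·8 = -16.246094

-16.25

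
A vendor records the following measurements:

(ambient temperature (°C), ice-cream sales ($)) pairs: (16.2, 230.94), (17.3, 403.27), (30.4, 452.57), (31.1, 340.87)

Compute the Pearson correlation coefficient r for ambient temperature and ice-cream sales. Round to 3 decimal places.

n = 4, Σx = 95, Σy = 1427.65, Σxy = 35076.984, Σx² = 2453.1, Σy² = 536971.9383
Sxx = Σx² − (Σx)²/n = 2453.1 − 2256.25 = 196.85
Sxy = Σxy − (Σx)(Σy)/n = 35076.984 − 33906.6875 = 1170.2965
Syy = Σy² − (Σy)²/n = 536971.9383 − 509546.130625 = 27425.807675
r = Sxy/√(Sxx·Syy) = 1170.2965/√(5398770.240824) = 1170.2965/2323.525391 = 0.503673

0.504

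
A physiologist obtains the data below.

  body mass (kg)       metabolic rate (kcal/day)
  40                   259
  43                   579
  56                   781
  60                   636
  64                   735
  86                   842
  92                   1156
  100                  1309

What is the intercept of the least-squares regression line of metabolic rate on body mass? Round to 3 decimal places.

n = 8, Σx = 541, Σy = 6297, Σxy = 473857, Σx² = 40141
Sxx = Σx² − (Σx)²/n = 40141 − 36585.125 = 3555.875
Sxy = Σxy − (Σx)(Σy)/n = 473857 − 425834.625 = 48022.375
b = Sxy/Sxx = 48022.375/3555.875 = 13.505080
a = ȳ − b·x̄ = 787.125 − 13.505080·67.625 = -126.156009

-126.156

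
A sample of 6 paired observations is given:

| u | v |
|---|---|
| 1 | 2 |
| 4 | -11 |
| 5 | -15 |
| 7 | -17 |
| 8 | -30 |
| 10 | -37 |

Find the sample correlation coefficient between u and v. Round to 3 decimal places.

-0.976

n = 6, Σx = 35, Σy = -108, Σxy = -846, Σx² = 255, Σy² = 2908
Sxx = Σx² − (Σx)²/n = 255 − 204.166667 = 50.833333
Sxy = Σxy − (Σx)(Σy)/n = -846 − (-630) = -216
Syy = Σy² − (Σy)²/n = 2908 − 1944 = 964
r = Sxy/√(Sxx·Syy) = -216/√(49003.333333) = -216/221.366965 = -0.975755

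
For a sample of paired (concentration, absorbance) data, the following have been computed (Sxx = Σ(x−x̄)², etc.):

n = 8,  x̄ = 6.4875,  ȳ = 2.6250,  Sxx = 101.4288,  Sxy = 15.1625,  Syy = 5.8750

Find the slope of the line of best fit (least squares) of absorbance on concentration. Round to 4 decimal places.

0.1495

b = Sxy/Sxx = 15.1625/101.4288 = 0.149489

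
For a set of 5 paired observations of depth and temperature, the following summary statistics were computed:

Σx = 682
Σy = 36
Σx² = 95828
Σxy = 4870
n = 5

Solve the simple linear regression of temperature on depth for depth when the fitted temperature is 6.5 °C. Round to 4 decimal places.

Sxx = Σx² − (Σx)²/n = 95828 − 93024.8 = 2803.2
Sxy = Σxy − (Σx)(Σy)/n = 4870 − 4910.4 = -40.4
b = Sxy/Sxx = -40.4/2803.2 = -0.014412
a = ȳ − b·x̄ = 7.2 − (-0.014412)·136.4 = 9.165811
Set a + b·x = 6.5: x = (6.5 − 9.165811) / (-0.014412) = 184.970297

184.9703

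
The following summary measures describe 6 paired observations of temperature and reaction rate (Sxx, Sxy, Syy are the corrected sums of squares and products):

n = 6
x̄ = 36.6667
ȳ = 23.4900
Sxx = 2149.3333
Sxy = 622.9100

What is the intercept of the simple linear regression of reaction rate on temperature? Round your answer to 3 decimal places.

12.863

b = Sxy/Sxx = 622.91/2149.3333 = 0.289815
a = ȳ − b·x̄ = 23.49 − 0.289815·36.6667 = 12.863424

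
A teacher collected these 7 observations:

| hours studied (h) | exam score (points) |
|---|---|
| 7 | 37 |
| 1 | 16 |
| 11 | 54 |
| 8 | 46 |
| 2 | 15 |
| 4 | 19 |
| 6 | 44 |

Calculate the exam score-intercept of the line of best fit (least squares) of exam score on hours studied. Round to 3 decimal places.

n = 7, Σx = 39, Σy = 231, Σxy = 1607, Σx² = 291
Sxx = Σx² − (Σx)²/n = 291 − 217.285714 = 73.714286
Sxy = Σxy − (Σx)(Σy)/n = 1607 − 1287 = 320
b = Sxy/Sxx = 320/73.714286 = 4.341085
a = ȳ − b·x̄ = 33 − 4.341085·5.571429 = 8.813953

8.814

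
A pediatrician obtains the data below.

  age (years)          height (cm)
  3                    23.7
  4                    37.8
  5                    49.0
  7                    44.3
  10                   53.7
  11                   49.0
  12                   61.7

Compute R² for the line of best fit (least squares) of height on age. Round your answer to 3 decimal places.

n = 7, Σx = 52, Σy = 319.2, Σxy = 2593.8, Σx² = 464, Σy² = 15445.6
Sxx = Σx² − (Σx)²/n = 464 − 386.285714 = 77.714286
Sxy = Σxy − (Σx)(Σy)/n = 2593.8 − 2371.2 = 222.6
Syy = Σy² − (Σy)²/n = 15445.6 − 14555.52 = 890.08
R² = Sxy²/(Sxx·Syy) = (222.6)²/(77.714286·890.08) = 0.716342

0.716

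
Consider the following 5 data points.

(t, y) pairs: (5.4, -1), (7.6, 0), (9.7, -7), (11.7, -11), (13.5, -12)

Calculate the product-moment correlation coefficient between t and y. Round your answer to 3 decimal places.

-0.941

n = 5, Σx = 47.9, Σy = -31, Σxy = -364, Σx² = 500.15, Σy² = 315
Sxx = Σx² − (Σx)²/n = 500.15 − 458.882 = 41.268
Sxy = Σxy − (Σx)(Σy)/n = -364 − (-296.98) = -67.02
Syy = Σy² − (Σy)²/n = 315 − 192.2 = 122.8
r = Sxy/√(Sxx·Syy) = -67.02/√(5067.7104) = -67.02/71.187853 = -0.941453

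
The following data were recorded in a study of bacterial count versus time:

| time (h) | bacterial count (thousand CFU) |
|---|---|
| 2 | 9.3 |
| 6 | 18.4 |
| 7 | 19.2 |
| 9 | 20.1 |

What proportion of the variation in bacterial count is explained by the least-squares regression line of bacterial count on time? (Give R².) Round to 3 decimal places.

0.912

n = 4, Σx = 24, Σy = 67, Σxy = 444.3, Σx² = 170, Σy² = 1197.7
Sxx = Σx² − (Σx)²/n = 170 − 144 = 26
Sxy = Σxy − (Σx)(Σy)/n = 444.3 − 402 = 42.3
Syy = Σy² − (Σy)²/n = 1197.7 − 1122.25 = 75.45
R² = Sxy²/(Sxx·Syy) = (42.3)²/(26·75.45) = 0.912112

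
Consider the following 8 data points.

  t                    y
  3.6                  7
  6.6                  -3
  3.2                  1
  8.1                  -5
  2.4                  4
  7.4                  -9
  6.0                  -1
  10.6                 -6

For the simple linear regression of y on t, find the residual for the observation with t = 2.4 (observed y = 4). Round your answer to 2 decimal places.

n = 8, Σx = 47.9, Σy = -12, Σxy = -158.5, Σx² = 341.25
Sxx = Σx² − (Σx)²/n = 341.25 − 286.80125 = 54.44875
Sxy = Σxy − (Σx)(Σy)/n = -158.5 − (-71.85) = -86.65
b = Sxy/Sxx = -86.65/54.44875 = -1.591405
a = ȳ − b·x̄ = -1.5 − (-1.591405)·5.9875 = 8.028536
ŷ(2.4) = 8.028536 + (-1.591405)·2.4 = 4.209165
residual = y − ŷ = 4 − 4.209165 = -0.209165

-0.21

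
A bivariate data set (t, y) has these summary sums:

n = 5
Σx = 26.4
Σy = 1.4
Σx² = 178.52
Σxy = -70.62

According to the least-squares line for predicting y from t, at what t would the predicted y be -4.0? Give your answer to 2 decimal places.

7.43

Sxx = Σx² − (Σx)²/n = 178.52 − 139.392 = 39.128
Sxy = Σxy − (Σx)(Σy)/n = -70.62 − 7.392 = -78.012
b = Sxy/Sxx = -78.012/39.128 = -1.993764
a = ȳ − b·x̄ = 0.28 − (-1.993764)·5.28 = 10.807074
Set a + b·x = -4.0: x = (-4.0 − 10.807074) / (-1.993764) = 7.426693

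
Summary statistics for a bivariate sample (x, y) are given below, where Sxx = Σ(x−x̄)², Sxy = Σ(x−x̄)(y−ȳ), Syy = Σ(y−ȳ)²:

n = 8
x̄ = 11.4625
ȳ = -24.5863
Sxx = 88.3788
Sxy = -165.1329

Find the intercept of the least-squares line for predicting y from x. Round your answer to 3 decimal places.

-3.169

b = Sxy/Sxx = -165.1329/88.3788 = -1.868467
a = ȳ − b·x̄ = -24.5863 − (-1.868467)·11.4625 = -3.168993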